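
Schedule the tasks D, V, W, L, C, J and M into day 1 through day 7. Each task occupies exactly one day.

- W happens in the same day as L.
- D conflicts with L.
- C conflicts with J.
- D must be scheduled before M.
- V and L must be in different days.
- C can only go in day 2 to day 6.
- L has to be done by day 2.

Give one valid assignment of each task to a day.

C -> day 2, D -> day 2, J -> day 1, L -> day 1, W -> day 1, M -> day 3, V -> day 2

Checking: D(day 2) before M(day 3); D(day 2) != L(day 1); V(day 2) != L(day 1); C(day 2) != J(day 1); W = L = day 1; C=day 2 in [day 2,day 6]; L=day 1 in [day 1,day 2].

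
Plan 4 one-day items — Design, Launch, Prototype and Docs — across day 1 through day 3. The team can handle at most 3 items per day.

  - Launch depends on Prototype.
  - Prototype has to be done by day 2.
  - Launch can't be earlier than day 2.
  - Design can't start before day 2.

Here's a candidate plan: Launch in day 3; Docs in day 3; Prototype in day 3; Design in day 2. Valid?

Prototype has to be done by day 2 — violated.
Design can't start before day 2 — holds.
Launch depends on Prototype — violated.
The team can handle at most 3 items per day — holds.
Launch can't be earlier than day 2 — holds.

No — it violates: Prototype has to be done by day 2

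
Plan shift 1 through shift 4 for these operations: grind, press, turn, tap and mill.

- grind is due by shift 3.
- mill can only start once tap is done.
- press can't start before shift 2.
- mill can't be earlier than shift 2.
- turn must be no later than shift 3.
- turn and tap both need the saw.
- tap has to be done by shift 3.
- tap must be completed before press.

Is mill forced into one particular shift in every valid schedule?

mill can be shift 2 (e.g. press=shift 2, turn=shift 2, grind=shift 1, tap=shift 1, mill=shift 2) or shift 3 (e.g. tap in shift 1, mill in shift 3, turn in shift 2, press in shift 2, grind in shift 1).

No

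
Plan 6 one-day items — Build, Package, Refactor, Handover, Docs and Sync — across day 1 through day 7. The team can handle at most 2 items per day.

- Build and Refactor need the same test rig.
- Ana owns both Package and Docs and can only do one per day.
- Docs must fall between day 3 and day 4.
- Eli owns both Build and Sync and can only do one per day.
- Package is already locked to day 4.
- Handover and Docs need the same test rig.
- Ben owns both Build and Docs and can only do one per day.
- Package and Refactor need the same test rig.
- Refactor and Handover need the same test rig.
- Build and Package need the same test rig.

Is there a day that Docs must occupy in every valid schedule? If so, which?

day 3

Docs's window is day 3–day 4.
Package is fixed at day 4, and Docs can't share a day with Package.
So Docs must be day 3.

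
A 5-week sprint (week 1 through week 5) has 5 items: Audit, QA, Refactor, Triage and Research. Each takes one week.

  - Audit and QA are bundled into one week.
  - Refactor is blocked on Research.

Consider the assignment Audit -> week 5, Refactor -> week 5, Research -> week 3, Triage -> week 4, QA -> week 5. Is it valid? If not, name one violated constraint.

Yes, all constraints hold

Refactor is blocked on Research — holds.
Audit and QA are bundled into one week — holds.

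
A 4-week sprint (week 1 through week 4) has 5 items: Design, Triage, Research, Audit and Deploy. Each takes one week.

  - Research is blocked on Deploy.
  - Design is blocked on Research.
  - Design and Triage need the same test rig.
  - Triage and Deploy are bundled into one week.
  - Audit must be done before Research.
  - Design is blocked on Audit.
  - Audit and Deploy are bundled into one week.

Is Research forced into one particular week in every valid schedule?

Research can be week 2 (e.g. Deploy in week 1; Triage in week 1; Research in week 2; Design in week 3; Audit in week 1) or week 3 (e.g. Research=week 3; Design=week 4; Audit=week 1; Triage=week 1; Deploy=week 1).

No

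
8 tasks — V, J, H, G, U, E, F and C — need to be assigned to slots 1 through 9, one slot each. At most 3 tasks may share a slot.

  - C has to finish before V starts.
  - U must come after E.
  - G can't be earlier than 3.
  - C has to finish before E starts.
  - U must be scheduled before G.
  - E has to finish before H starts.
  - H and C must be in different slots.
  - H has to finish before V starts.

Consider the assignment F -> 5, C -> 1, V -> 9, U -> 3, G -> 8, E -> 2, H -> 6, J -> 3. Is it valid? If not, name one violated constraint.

C has to finish before E starts — holds.
U must be scheduled before G — holds.
H and C must be in different slots — holds.
E has to finish before H starts — holds.
U must come after E — holds.
C has to finish before V starts — holds.
H has to finish before V starts — holds.
G can't be earlier than 3 — holds.
At most 3 tasks may share a slot — holds.

Yes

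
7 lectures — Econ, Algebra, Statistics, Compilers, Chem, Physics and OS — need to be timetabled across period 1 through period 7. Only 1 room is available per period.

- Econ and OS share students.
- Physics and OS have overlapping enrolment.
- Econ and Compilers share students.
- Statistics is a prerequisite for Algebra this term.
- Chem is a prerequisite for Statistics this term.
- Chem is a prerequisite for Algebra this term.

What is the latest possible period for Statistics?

Precedence pushes Statistics to at least period 2; downstream work caps Statistics at period 6.
Statistics at period 6 is achievable: Statistics -> period 6, OS -> period 5, Compilers -> period 3, Chem -> period 1, Algebra -> period 7, Physics -> period 4, Econ -> period 2.

period 6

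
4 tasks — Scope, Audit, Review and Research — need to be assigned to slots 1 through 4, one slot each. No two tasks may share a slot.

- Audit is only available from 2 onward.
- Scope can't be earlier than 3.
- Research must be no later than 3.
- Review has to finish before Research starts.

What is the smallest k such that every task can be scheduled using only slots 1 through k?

The precedence chain requires at least 2 distinct slots.
With at most 1 per slot and 4 tasks, at least 4 slots are needed.
Scope can't be placed before 3, so the schedule must run through at least slot 3.
4 works (last occupied slot: 4): for example Research=2; Scope=3; Audit=4; Review=1.

4 slots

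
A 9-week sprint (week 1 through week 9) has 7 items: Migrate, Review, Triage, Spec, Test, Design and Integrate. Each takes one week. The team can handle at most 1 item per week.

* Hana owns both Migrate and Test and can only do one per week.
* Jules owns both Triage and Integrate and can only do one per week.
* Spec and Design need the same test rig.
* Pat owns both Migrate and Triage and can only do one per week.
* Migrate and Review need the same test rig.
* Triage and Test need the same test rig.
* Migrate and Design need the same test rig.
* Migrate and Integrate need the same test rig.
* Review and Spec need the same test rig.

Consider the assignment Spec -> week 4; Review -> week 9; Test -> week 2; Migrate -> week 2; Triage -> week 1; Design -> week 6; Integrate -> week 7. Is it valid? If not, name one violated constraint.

Migrate and Design need the same test rig — holds.
Triage and Test need the same test rig — holds.
The team can handle at most 1 item per week — violated.
Spec and Design need the same test rig — holds.
Migrate and Integrate need the same test rig — holds.
Review and Spec need the same test rig — holds.
Jules owns both Triage and Integrate and can only do one per week — holds.
Pat owns both Migrate and Triage and can only do one per week — holds.
Migrate and Review need the same test rig — holds.
Hana owns both Migrate and Test and can only do one per week — violated.

No — it violates: Hana owns both Migrate and Test and can only do one per week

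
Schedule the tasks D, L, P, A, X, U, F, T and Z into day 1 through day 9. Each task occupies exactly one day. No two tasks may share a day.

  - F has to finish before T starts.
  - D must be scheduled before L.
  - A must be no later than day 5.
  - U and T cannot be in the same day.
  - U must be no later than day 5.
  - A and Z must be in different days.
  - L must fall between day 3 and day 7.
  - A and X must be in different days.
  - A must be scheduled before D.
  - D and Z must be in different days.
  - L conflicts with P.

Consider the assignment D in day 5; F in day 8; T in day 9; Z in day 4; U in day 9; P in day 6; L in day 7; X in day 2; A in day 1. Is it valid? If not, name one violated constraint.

No — it violates: U must be no later than day 5

D must be scheduled before L — holds.
D and Z must be in different days — holds.
A must be no later than day 5 — holds.
A and X must be in different days — holds.
L must fall between day 3 and day 7 — holds.
F has to finish before T starts — holds.
U must be no later than day 5 — violated.
No two tasks may share a day — violated.
L conflicts with P — holds.
U and T cannot be in the same day — violated.
A and Z must be in different days — holds.
A must be scheduled before D — holds.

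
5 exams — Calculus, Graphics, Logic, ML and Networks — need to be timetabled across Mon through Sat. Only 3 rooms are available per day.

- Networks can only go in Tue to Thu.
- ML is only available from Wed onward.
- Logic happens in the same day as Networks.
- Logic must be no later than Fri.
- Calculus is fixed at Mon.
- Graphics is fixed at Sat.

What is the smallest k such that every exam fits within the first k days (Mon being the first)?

6

With at most 3 per day and 5 exams, at least 2 days are needed.
Graphics can't be placed before Sat — that is day 6 counting from Mon — so the schedule must run through at least 6 days.
6 works (last occupied day: Sat): for example Logic -> Tue, ML -> Wed, Networks -> Tue, Graphics -> Sat, Calculus -> Mon.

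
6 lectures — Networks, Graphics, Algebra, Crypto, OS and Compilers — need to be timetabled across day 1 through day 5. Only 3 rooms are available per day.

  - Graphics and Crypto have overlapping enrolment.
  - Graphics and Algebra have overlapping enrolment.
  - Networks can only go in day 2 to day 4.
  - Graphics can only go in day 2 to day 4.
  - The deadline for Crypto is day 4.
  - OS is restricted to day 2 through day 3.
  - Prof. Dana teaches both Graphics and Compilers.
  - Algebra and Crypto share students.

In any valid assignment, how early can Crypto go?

day 1

Crypto's own window allows nothing later than day 4.
Crypto at day 1 is achievable: Graphics=day 2; OS=day 2; Compilers=day 1; Crypto=day 1; Networks=day 2; Algebra=day 3.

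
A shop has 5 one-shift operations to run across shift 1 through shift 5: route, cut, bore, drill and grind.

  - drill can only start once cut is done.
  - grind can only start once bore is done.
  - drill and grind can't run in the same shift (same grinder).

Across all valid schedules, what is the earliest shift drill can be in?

shift 2

Precedence pushes drill to at least shift 2.
drill at shift 2 is achievable: bore in shift 1; drill in shift 2; grind in shift 3; route in shift 1; cut in shift 1.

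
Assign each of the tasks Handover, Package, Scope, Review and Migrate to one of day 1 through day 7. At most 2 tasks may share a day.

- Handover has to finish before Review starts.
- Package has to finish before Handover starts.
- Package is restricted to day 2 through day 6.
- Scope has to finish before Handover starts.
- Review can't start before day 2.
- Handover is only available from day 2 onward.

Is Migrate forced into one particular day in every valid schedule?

No

Migrate can be day 1 (e.g. Migrate in day 1, Package in day 2, Handover in day 3, Review in day 4, Scope in day 1) or day 2 (e.g. Review=day 4, Handover=day 3, Package=day 2, Migrate=day 2, Scope=day 1).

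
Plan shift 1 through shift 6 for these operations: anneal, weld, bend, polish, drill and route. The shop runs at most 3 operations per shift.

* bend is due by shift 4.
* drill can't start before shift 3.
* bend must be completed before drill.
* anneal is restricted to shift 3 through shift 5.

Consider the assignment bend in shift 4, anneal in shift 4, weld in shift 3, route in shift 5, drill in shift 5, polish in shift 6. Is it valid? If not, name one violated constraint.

bend must be completed before drill — holds.
anneal is restricted to shift 3 through shift 5 — holds.
The shop runs at most 3 operations per shift — holds.
drill can't start before shift 3 — holds.
bend is due by shift 4 — holds.

Yes, all constraints hold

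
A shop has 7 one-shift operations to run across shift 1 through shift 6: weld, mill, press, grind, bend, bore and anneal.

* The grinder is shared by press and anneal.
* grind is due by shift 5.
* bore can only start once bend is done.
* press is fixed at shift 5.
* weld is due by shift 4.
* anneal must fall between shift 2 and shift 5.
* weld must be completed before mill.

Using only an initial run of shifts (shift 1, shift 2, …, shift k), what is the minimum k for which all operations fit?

5 shifts

The precedence chain requires at least 2 distinct shifts.
press can't be placed before shift 5, so the schedule must run through at least shift 5.
5 works (last occupied shift: shift 5): for example mill -> shift 2, bend -> shift 1, weld -> shift 1, press -> shift 5, grind -> shift 1, anneal -> shift 2, bore -> shift 2.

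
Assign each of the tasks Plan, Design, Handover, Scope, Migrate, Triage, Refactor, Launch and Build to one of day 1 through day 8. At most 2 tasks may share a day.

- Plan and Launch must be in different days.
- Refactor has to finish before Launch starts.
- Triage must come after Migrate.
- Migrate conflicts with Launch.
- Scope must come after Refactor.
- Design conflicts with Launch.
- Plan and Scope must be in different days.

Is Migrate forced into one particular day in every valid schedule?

No

Migrate can be day 1 (e.g. Build in day 5, Triage in day 2, Migrate in day 1, Launch in day 3, Design in day 4, Refactor in day 1, Scope in day 2, Handover in day 3, Plan in day 4) or day 2 (e.g. Design -> day 4; Launch -> day 3; Migrate -> day 2; Scope -> day 2; Handover -> day 4; Plan -> day 1; Build -> day 5; Triage -> day 3; Refactor -> day 1).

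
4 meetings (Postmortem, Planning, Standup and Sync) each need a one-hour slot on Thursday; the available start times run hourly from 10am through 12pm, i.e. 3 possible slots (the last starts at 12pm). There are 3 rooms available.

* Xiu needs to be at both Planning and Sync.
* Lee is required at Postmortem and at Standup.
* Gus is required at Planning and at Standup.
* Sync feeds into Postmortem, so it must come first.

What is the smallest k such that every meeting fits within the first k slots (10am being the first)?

The precedence chain requires at least 2 distinct slots.
With at most 3 per slot and 4 meetings, at least 2 slots are needed.
2 works (last occupied slot: 11am): for example Standup in 10am, Postmortem in 11am, Planning in 11am, Sync in 10am.

2 slots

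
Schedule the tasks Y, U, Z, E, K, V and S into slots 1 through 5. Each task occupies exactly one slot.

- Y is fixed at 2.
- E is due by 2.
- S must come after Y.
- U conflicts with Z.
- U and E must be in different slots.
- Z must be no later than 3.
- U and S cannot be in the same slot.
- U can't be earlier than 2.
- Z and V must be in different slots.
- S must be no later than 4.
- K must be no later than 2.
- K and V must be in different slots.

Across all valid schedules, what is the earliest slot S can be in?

3

Precedence pushes S to at least 3; S's own window allows nothing later than 4.
S at 3 is achievable: Z=1; E=1; Y=2; K=1; U=2; S=3; V=2.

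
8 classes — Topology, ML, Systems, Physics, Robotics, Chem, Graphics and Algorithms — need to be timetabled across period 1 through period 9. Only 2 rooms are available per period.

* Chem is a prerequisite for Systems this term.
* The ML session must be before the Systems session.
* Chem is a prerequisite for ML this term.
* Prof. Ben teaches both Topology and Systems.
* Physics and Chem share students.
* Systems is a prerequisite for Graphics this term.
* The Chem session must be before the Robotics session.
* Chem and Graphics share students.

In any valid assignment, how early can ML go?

period 2

Precedence pushes ML to at least period 2; downstream work caps ML at period 7.
ML at period 2 is achievable: Chem=period 1, Robotics=period 2, Topology=period 1, Algorithms=period 4, Graphics=period 4, Physics=period 3, Systems=period 3, ML=period 2.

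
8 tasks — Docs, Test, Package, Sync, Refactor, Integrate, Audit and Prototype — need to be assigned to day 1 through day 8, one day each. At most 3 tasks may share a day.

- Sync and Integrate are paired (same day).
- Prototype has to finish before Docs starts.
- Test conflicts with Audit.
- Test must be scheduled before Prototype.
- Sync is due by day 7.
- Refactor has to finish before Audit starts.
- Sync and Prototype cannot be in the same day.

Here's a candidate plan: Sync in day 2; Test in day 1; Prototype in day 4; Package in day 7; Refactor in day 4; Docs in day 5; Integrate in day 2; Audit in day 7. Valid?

Test conflicts with Audit — holds.
Sync is due by day 7 — holds.
Test must be scheduled before Prototype — holds.
Sync and Prototype cannot be in the same day — holds.
Refactor has to finish before Audit starts — holds.
Prototype has to finish before Docs starts — holds.
Sync and Integrate are paired (same day) — holds.
At most 3 tasks may share a day — holds.

Valid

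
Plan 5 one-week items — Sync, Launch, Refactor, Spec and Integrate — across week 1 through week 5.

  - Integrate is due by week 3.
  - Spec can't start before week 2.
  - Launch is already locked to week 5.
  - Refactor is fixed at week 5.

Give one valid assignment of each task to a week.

Integrate=week 1; Spec=week 2; Launch=week 5; Sync=week 1; Refactor=week 5

Checking: Spec=week 2 in [week 2,week 5]; Refactor=week 5 in [week 5,week 5]; Integrate=week 1 in [week 1,week 3]; Launch=week 5 in [week 5,week 5].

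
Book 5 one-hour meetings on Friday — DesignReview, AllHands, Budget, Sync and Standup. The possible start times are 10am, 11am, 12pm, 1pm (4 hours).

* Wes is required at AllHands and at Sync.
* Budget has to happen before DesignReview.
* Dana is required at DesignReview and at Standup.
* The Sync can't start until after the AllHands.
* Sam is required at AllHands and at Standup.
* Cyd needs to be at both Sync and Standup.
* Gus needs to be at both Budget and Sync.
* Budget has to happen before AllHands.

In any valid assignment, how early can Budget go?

10am

Downstream work caps Budget at 11am.
Budget at 10am is achievable: AllHands in 11am, DesignReview in 11am, Standup in 10am, Sync in 12pm, Budget in 10am.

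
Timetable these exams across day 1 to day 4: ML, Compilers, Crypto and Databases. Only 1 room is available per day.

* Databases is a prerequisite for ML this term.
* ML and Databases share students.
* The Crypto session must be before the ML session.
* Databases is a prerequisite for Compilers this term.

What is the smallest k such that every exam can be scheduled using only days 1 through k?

The precedence chain requires at least 2 distinct days.
With at most 1 per day and 4 exams, at least 4 days are needed.
4 works (last occupied day: day 4): for example Crypto=day 2, Compilers=day 4, Databases=day 1, ML=day 3.

4 days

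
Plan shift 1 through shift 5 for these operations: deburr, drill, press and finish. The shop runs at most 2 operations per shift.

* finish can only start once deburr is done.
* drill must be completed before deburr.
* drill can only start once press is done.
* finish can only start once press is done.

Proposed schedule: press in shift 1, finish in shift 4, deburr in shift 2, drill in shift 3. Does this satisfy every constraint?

No. drill must be completed before deburr is not satisfied.

The shop runs at most 2 operations per shift — holds.
drill must be completed before deburr — violated.
finish can only start once press is done — holds.
drill can only start once press is done — holds.
finish can only start once deburr is done — holds.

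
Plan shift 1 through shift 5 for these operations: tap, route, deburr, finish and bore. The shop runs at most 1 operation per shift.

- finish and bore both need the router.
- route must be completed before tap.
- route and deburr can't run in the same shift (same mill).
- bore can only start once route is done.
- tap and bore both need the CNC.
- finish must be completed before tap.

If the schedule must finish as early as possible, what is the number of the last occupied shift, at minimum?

The precedence chain requires at least 2 distinct shifts.
With at most 1 per shift and 5 operations, at least 5 shifts are needed.
5 works (last occupied shift: shift 5): for example bore=shift 4; tap=shift 3; finish=shift 2; route=shift 1; deburr=shift 5.

5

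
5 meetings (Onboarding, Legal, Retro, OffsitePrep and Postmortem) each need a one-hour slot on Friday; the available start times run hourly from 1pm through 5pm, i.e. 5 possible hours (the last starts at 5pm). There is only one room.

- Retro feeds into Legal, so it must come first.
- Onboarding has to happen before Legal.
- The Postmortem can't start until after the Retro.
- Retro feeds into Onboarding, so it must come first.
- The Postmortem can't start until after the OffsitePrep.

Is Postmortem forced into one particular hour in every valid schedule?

No

Postmortem can be 3pm (e.g. Legal=5pm, Retro=1pm, Onboarding=4pm, Postmortem=3pm, OffsitePrep=2pm) or 4pm (e.g. Retro in 1pm, OffsitePrep in 3pm, Onboarding in 2pm, Legal in 5pm, Postmortem in 4pm).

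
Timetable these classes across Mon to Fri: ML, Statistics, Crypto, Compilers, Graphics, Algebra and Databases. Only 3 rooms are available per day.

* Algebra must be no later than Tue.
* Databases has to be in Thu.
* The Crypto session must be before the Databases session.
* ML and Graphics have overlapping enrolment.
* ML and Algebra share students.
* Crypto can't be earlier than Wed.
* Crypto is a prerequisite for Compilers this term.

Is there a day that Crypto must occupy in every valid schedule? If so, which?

Wed

Crypto is available from Wed; downstream work caps Crypto at Wed.
So Crypto is pinned to Wed.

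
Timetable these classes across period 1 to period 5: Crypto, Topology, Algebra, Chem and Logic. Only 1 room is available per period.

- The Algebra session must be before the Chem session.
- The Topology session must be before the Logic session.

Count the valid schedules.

Splitting on Crypto: it can be period 1 (6), period 2 (6), period 3 (6), period 4 (6), period 5 (6). Listing each branch's schedules as (Topology, Algebra, Chem, Logic) by period number:
Crypto=period 1: (2,3,4,5) (2,3,5,4) (2,4,5,3) (3,2,4,5) (3,2,5,4) (4,2,3,5) — 6.
Crypto=period 2: (1,3,4,5) (1,3,5,4) (1,4,5,3) (3,1,4,5) (3,1,5,4) (4,1,3,5) — 6.
Crypto=period 3: (1,2,4,5) (1,2,5,4) (1,4,5,2) (2,1,4,5) (2,1,5,4) (4,1,2,5) — 6.
Crypto=period 4: (1,2,3,5) (1,2,5,3) (1,3,5,2) (2,1,3,5) (2,1,5,3) (3,1,2,5) — 6.
Crypto=period 5: (1,2,3,4) (1,2,4,3) (1,3,4,2) (2,1,3,4) (2,1,4,3) (3,1,2,4) — 6.
Summing: 6 + 6 + 6 + 6 + 6 = 30.

30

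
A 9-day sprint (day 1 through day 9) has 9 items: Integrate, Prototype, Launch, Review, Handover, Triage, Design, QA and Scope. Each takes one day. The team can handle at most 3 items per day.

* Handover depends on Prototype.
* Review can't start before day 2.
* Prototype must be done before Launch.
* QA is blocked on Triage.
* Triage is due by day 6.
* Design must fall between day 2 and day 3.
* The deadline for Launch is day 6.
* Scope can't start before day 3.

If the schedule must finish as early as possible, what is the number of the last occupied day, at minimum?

The precedence chain requires at least 2 distinct days.
With at most 3 per day and 9 tasks, at least 3 days are needed.
Scope can't be placed before day 3, so the schedule must run through at least day 3.
3 works (last occupied day: day 3): for example Review in day 2; Triage in day 1; Prototype in day 1; Launch in day 2; Handover in day 3; Integrate in day 1; QA in day 3; Design in day 2; Scope in day 3.

day 3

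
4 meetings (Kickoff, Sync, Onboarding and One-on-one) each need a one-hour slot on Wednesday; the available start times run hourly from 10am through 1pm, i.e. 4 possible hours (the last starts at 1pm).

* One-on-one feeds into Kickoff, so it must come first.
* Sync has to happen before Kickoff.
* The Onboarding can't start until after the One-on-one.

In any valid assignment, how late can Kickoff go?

Precedence pushes Kickoff to at least 11am.
Kickoff at 1pm is achievable: Kickoff=1pm, Onboarding=11am, Sync=10am, One-on-one=10am.

1pm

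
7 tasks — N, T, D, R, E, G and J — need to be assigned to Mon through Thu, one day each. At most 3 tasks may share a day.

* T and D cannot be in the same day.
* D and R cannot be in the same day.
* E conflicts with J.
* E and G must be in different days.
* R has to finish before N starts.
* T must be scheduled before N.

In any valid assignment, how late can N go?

Precedence pushes N to at least Tue.
N at Thu is achievable: G in Tue, R in Mon, N in Thu, J in Tue, D in Tue, T in Mon, E in Mon.

Thu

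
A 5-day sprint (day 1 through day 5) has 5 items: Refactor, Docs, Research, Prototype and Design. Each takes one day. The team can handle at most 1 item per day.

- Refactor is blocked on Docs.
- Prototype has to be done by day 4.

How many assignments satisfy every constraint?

Splitting on Refactor: it can be day 2 (4), day 3 (8), day 4 (12), day 5 (24). Listing each branch's schedules as (Docs, Research, Prototype, Design) by day number:
Refactor=day 2: (1,3,4,5) (1,4,3,5) (1,5,3,4) (1,5,4,3) — 4.
Refactor=day 3: (1,2,4,5) (1,4,2,5) (1,5,2,4) (1,5,4,2) (2,1,4,5) (2,4,1,5) (2,5,1,4) (2,5,4,1) — 8.
Refactor=day 4: (1,2,3,5) (1,3,2,5) (1,5,2,3) (1,5,3,2) (2,1,3,5) (2,3,1,5) (2,5,1,3) (2,5,3,1) (3,1,2,5) (3,2,1,5) (3,5,1,2) (3,5,2,1) — 12.
Refactor=day 5: (1,2,3,4) (1,2,4,3) (1,3,2,4) (1,3,4,2) (1,4,2,3) (1,4,3,2) (2,1,3,4) (2,1,4,3) (2,3,1,4) (2,3,4,1) (2,4,1,3) (2,4,3,1) (3,1,2,4) (3,1,4,2) (3,2,1,4) (3,2,4,1) (3,4,1,2) (3,4,2,1) (4,1,2,3) (4,1,3,2) (4,2,1,3) (4,2,3,1) (4,3,1,2) (4,3,2,1) — 24.
Summing: 4 + 8 + 12 + 24 = 48.

48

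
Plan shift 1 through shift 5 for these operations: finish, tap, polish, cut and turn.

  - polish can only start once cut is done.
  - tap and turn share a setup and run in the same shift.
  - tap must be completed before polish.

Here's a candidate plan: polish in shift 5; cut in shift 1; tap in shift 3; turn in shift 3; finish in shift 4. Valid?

Yes

tap and turn share a setup and run in the same shift — holds.
tap must be completed before polish — holds.
polish can only start once cut is done — holds.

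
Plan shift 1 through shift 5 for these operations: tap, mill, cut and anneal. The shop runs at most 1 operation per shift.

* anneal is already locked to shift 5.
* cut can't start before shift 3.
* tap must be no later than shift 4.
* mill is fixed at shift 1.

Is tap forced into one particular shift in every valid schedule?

No

tap can be shift 2 (e.g. anneal=shift 5, tap=shift 2, mill=shift 1, cut=shift 3) or shift 3 (e.g. anneal -> shift 5; tap -> shift 3; cut -> shift 4; mill -> shift 1).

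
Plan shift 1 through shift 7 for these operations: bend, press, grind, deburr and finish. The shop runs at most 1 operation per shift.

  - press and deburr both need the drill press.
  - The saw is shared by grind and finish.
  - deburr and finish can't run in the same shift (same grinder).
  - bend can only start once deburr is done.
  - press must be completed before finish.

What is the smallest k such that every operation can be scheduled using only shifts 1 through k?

5

The precedence chain requires at least 2 distinct shifts.
With at most 1 per shift and 5 operations, at least 5 shifts are needed.
5 works (last occupied shift: shift 5): for example grind=shift 5, finish=shift 4, deburr=shift 1, press=shift 3, bend=shift 2.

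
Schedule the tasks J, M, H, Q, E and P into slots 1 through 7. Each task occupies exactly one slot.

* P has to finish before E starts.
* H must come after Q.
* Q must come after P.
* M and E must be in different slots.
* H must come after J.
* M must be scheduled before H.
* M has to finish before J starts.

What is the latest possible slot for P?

5

Downstream work caps P at 5.
P at 5 is achievable: E -> 6, M -> 1, H -> 7, P -> 5, J -> 2, Q -> 6.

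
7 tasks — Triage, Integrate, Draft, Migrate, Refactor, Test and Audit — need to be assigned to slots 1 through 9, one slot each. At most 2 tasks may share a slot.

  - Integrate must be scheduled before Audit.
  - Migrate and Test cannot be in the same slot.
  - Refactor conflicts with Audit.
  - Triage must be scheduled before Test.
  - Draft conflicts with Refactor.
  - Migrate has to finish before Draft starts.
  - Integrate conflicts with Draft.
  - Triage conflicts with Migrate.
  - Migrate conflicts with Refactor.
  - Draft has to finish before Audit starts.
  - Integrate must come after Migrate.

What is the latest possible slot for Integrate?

8

Precedence pushes Integrate to at least 2; downstream work caps Integrate at 8.
Integrate at 8 is achievable: Migrate=1, Triage=2, Test=3, Draft=2, Refactor=3, Audit=9, Integrate=8.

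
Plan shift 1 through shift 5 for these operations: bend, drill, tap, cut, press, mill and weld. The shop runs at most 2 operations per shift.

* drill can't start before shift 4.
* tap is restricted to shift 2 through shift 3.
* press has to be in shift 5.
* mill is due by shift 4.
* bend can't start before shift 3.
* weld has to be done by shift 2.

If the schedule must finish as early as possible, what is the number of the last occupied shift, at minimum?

With at most 2 per shift and 7 operations, at least 4 shifts are needed.
press can't be placed before shift 5, so the schedule must run through at least shift 5.
5 works (last occupied shift: shift 5): for example press=shift 5, weld=shift 1, drill=shift 4, tap=shift 2, mill=shift 1, cut=shift 2, bend=shift 3.

shift 5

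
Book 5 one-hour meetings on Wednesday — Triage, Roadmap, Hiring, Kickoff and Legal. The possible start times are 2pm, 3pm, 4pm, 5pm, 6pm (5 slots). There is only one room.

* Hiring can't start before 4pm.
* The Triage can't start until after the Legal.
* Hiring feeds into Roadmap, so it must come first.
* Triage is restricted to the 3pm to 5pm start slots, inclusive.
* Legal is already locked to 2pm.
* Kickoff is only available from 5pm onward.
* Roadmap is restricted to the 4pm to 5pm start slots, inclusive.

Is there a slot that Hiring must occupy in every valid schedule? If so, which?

Hiring is available from 4pm; downstream work caps Hiring at 4pm.
So Hiring is pinned to 4pm.

4pm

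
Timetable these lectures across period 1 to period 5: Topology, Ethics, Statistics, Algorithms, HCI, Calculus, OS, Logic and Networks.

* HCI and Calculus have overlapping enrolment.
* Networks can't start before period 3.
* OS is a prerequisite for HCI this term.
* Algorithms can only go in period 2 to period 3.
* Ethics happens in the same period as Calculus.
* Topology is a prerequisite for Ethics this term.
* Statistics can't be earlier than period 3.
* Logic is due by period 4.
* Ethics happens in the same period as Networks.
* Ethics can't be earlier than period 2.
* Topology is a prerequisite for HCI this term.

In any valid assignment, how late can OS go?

period 4

Downstream work caps OS at period 4.
OS at period 4 is achievable: Logic in period 1, Calculus in period 3, Statistics in period 3, Ethics in period 3, HCI in period 5, Networks in period 3, OS in period 4, Topology in period 1, Algorithms in period 2.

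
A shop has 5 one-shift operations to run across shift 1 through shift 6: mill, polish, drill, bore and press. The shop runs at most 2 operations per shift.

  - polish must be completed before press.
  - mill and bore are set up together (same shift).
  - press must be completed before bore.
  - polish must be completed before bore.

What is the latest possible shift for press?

shift 5

Precedence pushes press to at least shift 2; downstream work caps press at shift 5.
press at shift 5 is achievable: bore in shift 6, drill in shift 1, mill in shift 6, press in shift 5, polish in shift 1.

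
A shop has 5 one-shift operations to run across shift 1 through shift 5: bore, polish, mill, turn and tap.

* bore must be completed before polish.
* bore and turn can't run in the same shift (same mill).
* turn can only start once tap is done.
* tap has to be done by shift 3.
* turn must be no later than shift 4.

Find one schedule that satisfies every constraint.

mill in shift 1; tap in shift 1; polish in shift 2; bore in shift 1; turn in shift 2

Checking: tap(shift 1) before turn(shift 2); bore(shift 1) before polish(shift 2); bore(shift 1) != turn(shift 2); turn=shift 2 in [shift 1,shift 4]; tap=shift 1 in [shift 1,shift 3].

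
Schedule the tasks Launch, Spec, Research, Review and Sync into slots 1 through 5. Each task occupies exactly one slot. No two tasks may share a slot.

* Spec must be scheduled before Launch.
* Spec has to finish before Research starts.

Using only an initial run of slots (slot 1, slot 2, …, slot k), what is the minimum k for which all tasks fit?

The precedence chain requires at least 2 distinct slots.
With at most 1 per slot and 5 tasks, at least 5 slots are needed.
5 works (last occupied slot: 5): for example Spec in 1, Sync in 5, Review in 4, Research in 3, Launch in 2.

5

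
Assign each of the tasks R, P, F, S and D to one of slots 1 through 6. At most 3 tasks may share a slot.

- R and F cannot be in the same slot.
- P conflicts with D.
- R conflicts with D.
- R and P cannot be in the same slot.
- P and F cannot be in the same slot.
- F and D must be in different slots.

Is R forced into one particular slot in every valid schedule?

R can be 1 (e.g. D -> 4; P -> 2; R -> 1; F -> 3; S -> 1) or 2 (e.g. S in 1; D in 4; R in 2; P in 1; F in 3).

No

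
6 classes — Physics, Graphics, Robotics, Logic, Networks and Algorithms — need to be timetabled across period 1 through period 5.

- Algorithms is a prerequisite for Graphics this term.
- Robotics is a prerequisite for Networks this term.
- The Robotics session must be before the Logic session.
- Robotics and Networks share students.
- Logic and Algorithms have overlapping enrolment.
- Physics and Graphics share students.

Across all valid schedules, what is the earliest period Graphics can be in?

Precedence pushes Graphics to at least period 2.
Graphics at period 2 is achievable: Logic in period 2; Graphics in period 2; Physics in period 1; Networks in period 2; Algorithms in period 1; Robotics in period 1.

period 2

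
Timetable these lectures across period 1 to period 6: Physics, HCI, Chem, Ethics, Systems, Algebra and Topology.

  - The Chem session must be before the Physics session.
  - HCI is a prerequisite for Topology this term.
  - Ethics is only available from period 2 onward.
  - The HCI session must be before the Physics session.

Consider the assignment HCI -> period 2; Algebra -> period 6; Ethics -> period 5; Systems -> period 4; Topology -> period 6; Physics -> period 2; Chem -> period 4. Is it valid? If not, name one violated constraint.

HCI is a prerequisite for Topology this term — holds.
The HCI session must be before the Physics session — violated.
Ethics is only available from period 2 onward — holds.
The Chem session must be before the Physics session — violated.

Invalid. The Chem session must be before the Physics session.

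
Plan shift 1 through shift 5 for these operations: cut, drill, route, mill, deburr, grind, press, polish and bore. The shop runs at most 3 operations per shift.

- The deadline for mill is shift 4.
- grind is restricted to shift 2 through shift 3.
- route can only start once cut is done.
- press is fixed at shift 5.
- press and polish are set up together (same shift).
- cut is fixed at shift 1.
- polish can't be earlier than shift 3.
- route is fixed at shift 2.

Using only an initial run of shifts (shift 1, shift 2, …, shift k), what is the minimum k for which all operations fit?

The precedence chain requires at least 2 distinct shifts.
With at most 3 per shift and 9 operations, at least 3 shifts are needed.
press can't be placed before shift 5, so the schedule must run through at least shift 5.
5 works (last occupied shift: shift 5): for example cut -> shift 1; drill -> shift 1; grind -> shift 2; route -> shift 2; press -> shift 5; deburr -> shift 2; mill -> shift 1; polish -> shift 5; bore -> shift 3.

5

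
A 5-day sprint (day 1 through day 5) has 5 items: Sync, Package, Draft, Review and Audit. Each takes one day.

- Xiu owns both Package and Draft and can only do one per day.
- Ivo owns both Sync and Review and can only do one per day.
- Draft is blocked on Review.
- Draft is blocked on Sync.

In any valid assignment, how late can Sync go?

Downstream work caps Sync at day 4.
Sync at day 4 is achievable: Sync in day 4; Draft in day 5; Audit in day 1; Package in day 1; Review in day 1.

day 4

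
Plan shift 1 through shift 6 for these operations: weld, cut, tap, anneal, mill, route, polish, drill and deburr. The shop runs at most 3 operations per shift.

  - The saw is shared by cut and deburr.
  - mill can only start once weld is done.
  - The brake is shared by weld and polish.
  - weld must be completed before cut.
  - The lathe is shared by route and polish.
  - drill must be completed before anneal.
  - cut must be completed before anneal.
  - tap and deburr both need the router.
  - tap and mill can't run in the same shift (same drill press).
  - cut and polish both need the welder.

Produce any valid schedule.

weld -> shift 1; tap -> shift 1; mill -> shift 2; cut -> shift 2; polish -> shift 3; route -> shift 2; drill -> shift 1; deburr -> shift 3; anneal -> shift 3

Checking: weld(shift 1) before mill(shift 2); drill(shift 1) before anneal(shift 3); cut(shift 2) before anneal(shift 3); weld(shift 1) before cut(shift 2); tap(shift 1) != deburr(shift 3); cut(shift 2) != polish(shift 3); tap(shift 1) != mill(shift 2); route(shift 2) != polish(shift 3); cut(shift 2) != deburr(shift 3); weld(shift 1) != polish(shift 3); max 3 per shift (cap 3).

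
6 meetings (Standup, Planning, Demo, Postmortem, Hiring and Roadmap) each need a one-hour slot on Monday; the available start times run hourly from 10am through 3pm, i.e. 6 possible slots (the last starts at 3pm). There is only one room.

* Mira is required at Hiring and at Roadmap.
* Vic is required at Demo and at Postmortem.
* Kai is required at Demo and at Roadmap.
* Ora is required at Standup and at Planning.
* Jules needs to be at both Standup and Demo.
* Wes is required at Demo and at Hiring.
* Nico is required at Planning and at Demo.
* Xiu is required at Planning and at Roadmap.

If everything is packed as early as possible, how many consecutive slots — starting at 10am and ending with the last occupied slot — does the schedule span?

6 slots

With at most 1 per slot and 6 meetings, at least 6 slots are needed.
6 works (last occupied slot: 3pm): for example Postmortem -> 1pm, Standup -> 10am, Hiring -> 2pm, Planning -> 11am, Demo -> 12pm, Roadmap -> 3pm.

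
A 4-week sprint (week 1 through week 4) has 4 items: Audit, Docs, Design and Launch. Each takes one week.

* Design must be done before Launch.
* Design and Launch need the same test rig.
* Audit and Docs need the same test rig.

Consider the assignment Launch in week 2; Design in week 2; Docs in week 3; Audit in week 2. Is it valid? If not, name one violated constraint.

Invalid. Design and Launch need the same test rig.

Design must be done before Launch — violated.
Design and Launch need the same test rig — violated.
Audit and Docs need the same test rig — holds.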